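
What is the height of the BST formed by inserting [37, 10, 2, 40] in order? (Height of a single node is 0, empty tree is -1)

Insertion order: [37, 10, 2, 40]
Tree (level-order array): [37, 10, 40, 2]
Compute height bottom-up (empty subtree = -1):
  height(2) = 1 + max(-1, -1) = 0
  height(10) = 1 + max(0, -1) = 1
  height(40) = 1 + max(-1, -1) = 0
  height(37) = 1 + max(1, 0) = 2
Height = 2


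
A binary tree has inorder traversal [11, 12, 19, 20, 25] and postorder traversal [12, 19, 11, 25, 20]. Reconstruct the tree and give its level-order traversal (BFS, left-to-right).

Inorder:   [11, 12, 19, 20, 25]
Postorder: [12, 19, 11, 25, 20]
Algorithm: postorder visits root last, so walk postorder right-to-left;
each value is the root of the current inorder slice — split it at that
value, recurse on the right subtree first, then the left.
Recursive splits:
  root=20; inorder splits into left=[11, 12, 19], right=[25]
  root=25; inorder splits into left=[], right=[]
  root=11; inorder splits into left=[], right=[12, 19]
  root=19; inorder splits into left=[12], right=[]
  root=12; inorder splits into left=[], right=[]
Reconstructed level-order: [20, 11, 25, 19, 12]


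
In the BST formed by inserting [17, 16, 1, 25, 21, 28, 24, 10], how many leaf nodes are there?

Tree built from: [17, 16, 1, 25, 21, 28, 24, 10]
Tree (level-order array): [17, 16, 25, 1, None, 21, 28, None, 10, None, 24]
Rule: A leaf has 0 children.
Per-node child counts:
  node 17: 2 child(ren)
  node 16: 1 child(ren)
  node 1: 1 child(ren)
  node 10: 0 child(ren)
  node 25: 2 child(ren)
  node 21: 1 child(ren)
  node 24: 0 child(ren)
  node 28: 0 child(ren)
Matching nodes: [10, 24, 28]
Count of leaf nodes: 3


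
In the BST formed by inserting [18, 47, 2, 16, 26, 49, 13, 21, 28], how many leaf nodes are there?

Tree built from: [18, 47, 2, 16, 26, 49, 13, 21, 28]
Tree (level-order array): [18, 2, 47, None, 16, 26, 49, 13, None, 21, 28]
Rule: A leaf has 0 children.
Per-node child counts:
  node 18: 2 child(ren)
  node 2: 1 child(ren)
  node 16: 1 child(ren)
  node 13: 0 child(ren)
  node 47: 2 child(ren)
  node 26: 2 child(ren)
  node 21: 0 child(ren)
  node 28: 0 child(ren)
  node 49: 0 child(ren)
Matching nodes: [13, 21, 28, 49]
Count of leaf nodes: 4


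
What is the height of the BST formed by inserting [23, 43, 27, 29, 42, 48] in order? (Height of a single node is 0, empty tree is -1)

Insertion order: [23, 43, 27, 29, 42, 48]
Tree (level-order array): [23, None, 43, 27, 48, None, 29, None, None, None, 42]
Compute height bottom-up (empty subtree = -1):
  height(42) = 1 + max(-1, -1) = 0
  height(29) = 1 + max(-1, 0) = 1
  height(27) = 1 + max(-1, 1) = 2
  height(48) = 1 + max(-1, -1) = 0
  height(43) = 1 + max(2, 0) = 3
  height(23) = 1 + max(-1, 3) = 4
Height = 4


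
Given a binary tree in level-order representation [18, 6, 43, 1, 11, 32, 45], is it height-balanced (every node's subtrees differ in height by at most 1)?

Tree (level-order array): [18, 6, 43, 1, 11, 32, 45]
Definition: a tree is height-balanced if, at every node, |h(left) - h(right)| <= 1 (empty subtree has height -1).
Bottom-up per-node check:
  node 1: h_left=-1, h_right=-1, diff=0 [OK], height=0
  node 11: h_left=-1, h_right=-1, diff=0 [OK], height=0
  node 6: h_left=0, h_right=0, diff=0 [OK], height=1
  node 32: h_left=-1, h_right=-1, diff=0 [OK], height=0
  node 45: h_left=-1, h_right=-1, diff=0 [OK], height=0
  node 43: h_left=0, h_right=0, diff=0 [OK], height=1
  node 18: h_left=1, h_right=1, diff=0 [OK], height=2
All nodes satisfy the balance condition.
Result: Balanced


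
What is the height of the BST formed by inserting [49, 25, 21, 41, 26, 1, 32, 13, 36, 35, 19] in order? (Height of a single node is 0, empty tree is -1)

Insertion order: [49, 25, 21, 41, 26, 1, 32, 13, 36, 35, 19]
Tree (level-order array): [49, 25, None, 21, 41, 1, None, 26, None, None, 13, None, 32, None, 19, None, 36, None, None, 35]
Compute height bottom-up (empty subtree = -1):
  height(19) = 1 + max(-1, -1) = 0
  height(13) = 1 + max(-1, 0) = 1
  height(1) = 1 + max(-1, 1) = 2
  height(21) = 1 + max(2, -1) = 3
  height(35) = 1 + max(-1, -1) = 0
  height(36) = 1 + max(0, -1) = 1
  height(32) = 1 + max(-1, 1) = 2
  height(26) = 1 + max(-1, 2) = 3
  height(41) = 1 + max(3, -1) = 4
  height(25) = 1 + max(3, 4) = 5
  height(49) = 1 + max(5, -1) = 6
Height = 6


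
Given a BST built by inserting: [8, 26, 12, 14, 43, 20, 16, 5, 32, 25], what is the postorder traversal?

Tree insertion order: [8, 26, 12, 14, 43, 20, 16, 5, 32, 25]
Tree (level-order array): [8, 5, 26, None, None, 12, 43, None, 14, 32, None, None, 20, None, None, 16, 25]
Postorder traversal: [5, 16, 25, 20, 14, 12, 32, 43, 26, 8]


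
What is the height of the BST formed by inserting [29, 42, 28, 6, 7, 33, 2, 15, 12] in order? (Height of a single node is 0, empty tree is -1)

Insertion order: [29, 42, 28, 6, 7, 33, 2, 15, 12]
Tree (level-order array): [29, 28, 42, 6, None, 33, None, 2, 7, None, None, None, None, None, 15, 12]
Compute height bottom-up (empty subtree = -1):
  height(2) = 1 + max(-1, -1) = 0
  height(12) = 1 + max(-1, -1) = 0
  height(15) = 1 + max(0, -1) = 1
  height(7) = 1 + max(-1, 1) = 2
  height(6) = 1 + max(0, 2) = 3
  height(28) = 1 + max(3, -1) = 4
  height(33) = 1 + max(-1, -1) = 0
  height(42) = 1 + max(0, -1) = 1
  height(29) = 1 + max(4, 1) = 5
Height = 5


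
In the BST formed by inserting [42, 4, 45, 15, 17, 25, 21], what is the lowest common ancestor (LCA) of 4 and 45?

Tree insertion order: [42, 4, 45, 15, 17, 25, 21]
Tree (level-order array): [42, 4, 45, None, 15, None, None, None, 17, None, 25, 21]
In a BST, the LCA of p=4, q=45 is the first node v on the
root-to-leaf path with p <= v <= q (go left if both < v, right if both > v).
Walk from root:
  at 42: 4 <= 42 <= 45, this is the LCA
LCA = 42


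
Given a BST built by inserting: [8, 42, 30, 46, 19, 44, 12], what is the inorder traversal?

Tree insertion order: [8, 42, 30, 46, 19, 44, 12]
Tree (level-order array): [8, None, 42, 30, 46, 19, None, 44, None, 12]
Inorder traversal: [8, 12, 19, 30, 42, 44, 46]


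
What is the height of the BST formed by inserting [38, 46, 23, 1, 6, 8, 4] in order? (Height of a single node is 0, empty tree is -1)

Insertion order: [38, 46, 23, 1, 6, 8, 4]
Tree (level-order array): [38, 23, 46, 1, None, None, None, None, 6, 4, 8]
Compute height bottom-up (empty subtree = -1):
  height(4) = 1 + max(-1, -1) = 0
  height(8) = 1 + max(-1, -1) = 0
  height(6) = 1 + max(0, 0) = 1
  height(1) = 1 + max(-1, 1) = 2
  height(23) = 1 + max(2, -1) = 3
  height(46) = 1 + max(-1, -1) = 0
  height(38) = 1 + max(3, 0) = 4
Height = 4


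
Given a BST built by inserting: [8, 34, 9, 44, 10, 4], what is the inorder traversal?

Tree insertion order: [8, 34, 9, 44, 10, 4]
Tree (level-order array): [8, 4, 34, None, None, 9, 44, None, 10]
Inorder traversal: [4, 8, 9, 10, 34, 44]


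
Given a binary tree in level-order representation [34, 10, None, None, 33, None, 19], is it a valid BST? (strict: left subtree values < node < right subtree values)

Level-order array: [34, 10, None, None, 33, None, 19]
Validate using subtree bounds (lo, hi): at each node, require lo < value < hi,
then recurse left with hi=value and right with lo=value.
Preorder trace (stopping at first violation):
  at node 34 with bounds (-inf, +inf): OK
  at node 10 with bounds (-inf, 34): OK
  at node 33 with bounds (10, 34): OK
  at node 19 with bounds (33, 34): VIOLATION
Node 19 violates its bound: not (33 < 19 < 34).
Result: Not a valid BST


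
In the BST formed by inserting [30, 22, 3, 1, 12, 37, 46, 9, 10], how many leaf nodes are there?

Tree built from: [30, 22, 3, 1, 12, 37, 46, 9, 10]
Tree (level-order array): [30, 22, 37, 3, None, None, 46, 1, 12, None, None, None, None, 9, None, None, 10]
Rule: A leaf has 0 children.
Per-node child counts:
  node 30: 2 child(ren)
  node 22: 1 child(ren)
  node 3: 2 child(ren)
  node 1: 0 child(ren)
  node 12: 1 child(ren)
  node 9: 1 child(ren)
  node 10: 0 child(ren)
  node 37: 1 child(ren)
  node 46: 0 child(ren)
Matching nodes: [1, 10, 46]
Count of leaf nodes: 3


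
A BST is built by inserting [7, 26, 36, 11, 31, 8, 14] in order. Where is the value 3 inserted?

Starting tree (level order): [7, None, 26, 11, 36, 8, 14, 31]
Insertion path: 7
Result: insert 3 as left child of 7
Final tree (level order): [7, 3, 26, None, None, 11, 36, 8, 14, 31]


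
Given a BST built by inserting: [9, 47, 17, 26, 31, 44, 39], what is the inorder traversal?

Tree insertion order: [9, 47, 17, 26, 31, 44, 39]
Tree (level-order array): [9, None, 47, 17, None, None, 26, None, 31, None, 44, 39]
Inorder traversal: [9, 17, 26, 31, 39, 44, 47]


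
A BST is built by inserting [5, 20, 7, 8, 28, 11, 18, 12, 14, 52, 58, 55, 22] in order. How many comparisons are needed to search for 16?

Search path for 16: 5 -> 20 -> 7 -> 8 -> 11 -> 18 -> 12 -> 14
Found: False
Comparisons: 8


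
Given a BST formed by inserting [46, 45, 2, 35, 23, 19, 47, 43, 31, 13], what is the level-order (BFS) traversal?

Tree insertion order: [46, 45, 2, 35, 23, 19, 47, 43, 31, 13]
Tree (level-order array): [46, 45, 47, 2, None, None, None, None, 35, 23, 43, 19, 31, None, None, 13]
BFS from the root, enqueuing left then right child of each popped node:
  queue [46] -> pop 46, enqueue [45, 47], visited so far: [46]
  queue [45, 47] -> pop 45, enqueue [2], visited so far: [46, 45]
  queue [47, 2] -> pop 47, enqueue [none], visited so far: [46, 45, 47]
  queue [2] -> pop 2, enqueue [35], visited so far: [46, 45, 47, 2]
  queue [35] -> pop 35, enqueue [23, 43], visited so far: [46, 45, 47, 2, 35]
  queue [23, 43] -> pop 23, enqueue [19, 31], visited so far: [46, 45, 47, 2, 35, 23]
  queue [43, 19, 31] -> pop 43, enqueue [none], visited so far: [46, 45, 47, 2, 35, 23, 43]
  queue [19, 31] -> pop 19, enqueue [13], visited so far: [46, 45, 47, 2, 35, 23, 43, 19]
  queue [31, 13] -> pop 31, enqueue [none], visited so far: [46, 45, 47, 2, 35, 23, 43, 19, 31]
  queue [13] -> pop 13, enqueue [none], visited so far: [46, 45, 47, 2, 35, 23, 43, 19, 31, 13]
Result: [46, 45, 47, 2, 35, 23, 43, 19, 31, 13]


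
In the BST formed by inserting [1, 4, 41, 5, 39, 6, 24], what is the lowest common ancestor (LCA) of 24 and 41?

Tree insertion order: [1, 4, 41, 5, 39, 6, 24]
Tree (level-order array): [1, None, 4, None, 41, 5, None, None, 39, 6, None, None, 24]
In a BST, the LCA of p=24, q=41 is the first node v on the
root-to-leaf path with p <= v <= q (go left if both < v, right if both > v).
Walk from root:
  at 1: both 24 and 41 > 1, go right
  at 4: both 24 and 41 > 4, go right
  at 41: 24 <= 41 <= 41, this is the LCA
LCA = 41


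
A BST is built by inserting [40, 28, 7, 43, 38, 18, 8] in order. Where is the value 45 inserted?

Starting tree (level order): [40, 28, 43, 7, 38, None, None, None, 18, None, None, 8]
Insertion path: 40 -> 43
Result: insert 45 as right child of 43
Final tree (level order): [40, 28, 43, 7, 38, None, 45, None, 18, None, None, None, None, 8]


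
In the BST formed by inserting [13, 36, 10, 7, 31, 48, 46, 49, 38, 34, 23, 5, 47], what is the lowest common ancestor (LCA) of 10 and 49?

Tree insertion order: [13, 36, 10, 7, 31, 48, 46, 49, 38, 34, 23, 5, 47]
Tree (level-order array): [13, 10, 36, 7, None, 31, 48, 5, None, 23, 34, 46, 49, None, None, None, None, None, None, 38, 47]
In a BST, the LCA of p=10, q=49 is the first node v on the
root-to-leaf path with p <= v <= q (go left if both < v, right if both > v).
Walk from root:
  at 13: 10 <= 13 <= 49, this is the LCA
LCA = 13


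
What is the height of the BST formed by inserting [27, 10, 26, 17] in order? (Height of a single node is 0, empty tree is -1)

Insertion order: [27, 10, 26, 17]
Tree (level-order array): [27, 10, None, None, 26, 17]
Compute height bottom-up (empty subtree = -1):
  height(17) = 1 + max(-1, -1) = 0
  height(26) = 1 + max(0, -1) = 1
  height(10) = 1 + max(-1, 1) = 2
  height(27) = 1 + max(2, -1) = 3
Height = 3


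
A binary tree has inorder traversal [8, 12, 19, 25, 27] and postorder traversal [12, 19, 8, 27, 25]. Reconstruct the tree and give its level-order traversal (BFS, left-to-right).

Inorder:   [8, 12, 19, 25, 27]
Postorder: [12, 19, 8, 27, 25]
Algorithm: postorder visits root last, so walk postorder right-to-left;
each value is the root of the current inorder slice — split it at that
value, recurse on the right subtree first, then the left.
Recursive splits:
  root=25; inorder splits into left=[8, 12, 19], right=[27]
  root=27; inorder splits into left=[], right=[]
  root=8; inorder splits into left=[], right=[12, 19]
  root=19; inorder splits into left=[12], right=[]
  root=12; inorder splits into left=[], right=[]
Reconstructed level-order: [25, 8, 27, 19, 12]


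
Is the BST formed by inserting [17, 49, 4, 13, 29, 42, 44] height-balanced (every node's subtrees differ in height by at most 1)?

Tree (level-order array): [17, 4, 49, None, 13, 29, None, None, None, None, 42, None, 44]
Definition: a tree is height-balanced if, at every node, |h(left) - h(right)| <= 1 (empty subtree has height -1).
Bottom-up per-node check:
  node 13: h_left=-1, h_right=-1, diff=0 [OK], height=0
  node 4: h_left=-1, h_right=0, diff=1 [OK], height=1
  node 44: h_left=-1, h_right=-1, diff=0 [OK], height=0
  node 42: h_left=-1, h_right=0, diff=1 [OK], height=1
  node 29: h_left=-1, h_right=1, diff=2 [FAIL (|-1-1|=2 > 1)], height=2
  node 49: h_left=2, h_right=-1, diff=3 [FAIL (|2--1|=3 > 1)], height=3
  node 17: h_left=1, h_right=3, diff=2 [FAIL (|1-3|=2 > 1)], height=4
Node 29 violates the condition: |-1 - 1| = 2 > 1.
Result: Not balanced


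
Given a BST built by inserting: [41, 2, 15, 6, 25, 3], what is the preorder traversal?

Tree insertion order: [41, 2, 15, 6, 25, 3]
Tree (level-order array): [41, 2, None, None, 15, 6, 25, 3]
Preorder traversal: [41, 2, 15, 6, 3, 25]


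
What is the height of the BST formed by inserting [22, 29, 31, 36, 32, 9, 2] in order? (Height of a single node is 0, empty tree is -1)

Insertion order: [22, 29, 31, 36, 32, 9, 2]
Tree (level-order array): [22, 9, 29, 2, None, None, 31, None, None, None, 36, 32]
Compute height bottom-up (empty subtree = -1):
  height(2) = 1 + max(-1, -1) = 0
  height(9) = 1 + max(0, -1) = 1
  height(32) = 1 + max(-1, -1) = 0
  height(36) = 1 + max(0, -1) = 1
  height(31) = 1 + max(-1, 1) = 2
  height(29) = 1 + max(-1, 2) = 3
  height(22) = 1 + max(1, 3) = 4
Height = 4


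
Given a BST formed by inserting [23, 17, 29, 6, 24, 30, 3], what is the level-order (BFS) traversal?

Tree insertion order: [23, 17, 29, 6, 24, 30, 3]
Tree (level-order array): [23, 17, 29, 6, None, 24, 30, 3]
BFS from the root, enqueuing left then right child of each popped node:
  queue [23] -> pop 23, enqueue [17, 29], visited so far: [23]
  queue [17, 29] -> pop 17, enqueue [6], visited so far: [23, 17]
  queue [29, 6] -> pop 29, enqueue [24, 30], visited so far: [23, 17, 29]
  queue [6, 24, 30] -> pop 6, enqueue [3], visited so far: [23, 17, 29, 6]
  queue [24, 30, 3] -> pop 24, enqueue [none], visited so far: [23, 17, 29, 6, 24]
  queue [30, 3] -> pop 30, enqueue [none], visited so far: [23, 17, 29, 6, 24, 30]
  queue [3] -> pop 3, enqueue [none], visited so far: [23, 17, 29, 6, 24, 30, 3]
Result: [23, 17, 29, 6, 24, 30, 3]


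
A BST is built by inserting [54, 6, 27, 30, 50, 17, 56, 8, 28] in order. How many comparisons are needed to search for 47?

Search path for 47: 54 -> 6 -> 27 -> 30 -> 50
Found: False
Comparisons: 5


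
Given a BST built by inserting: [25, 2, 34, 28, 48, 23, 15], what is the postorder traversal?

Tree insertion order: [25, 2, 34, 28, 48, 23, 15]
Tree (level-order array): [25, 2, 34, None, 23, 28, 48, 15]
Postorder traversal: [15, 23, 2, 28, 48, 34, 25]


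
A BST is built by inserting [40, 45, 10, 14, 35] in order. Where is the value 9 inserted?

Starting tree (level order): [40, 10, 45, None, 14, None, None, None, 35]
Insertion path: 40 -> 10
Result: insert 9 as left child of 10
Final tree (level order): [40, 10, 45, 9, 14, None, None, None, None, None, 35]


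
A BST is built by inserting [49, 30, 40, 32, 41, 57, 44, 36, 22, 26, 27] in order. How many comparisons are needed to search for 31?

Search path for 31: 49 -> 30 -> 40 -> 32
Found: False
Comparisons: 4


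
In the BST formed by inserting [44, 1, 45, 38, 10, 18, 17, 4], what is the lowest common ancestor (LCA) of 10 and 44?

Tree insertion order: [44, 1, 45, 38, 10, 18, 17, 4]
Tree (level-order array): [44, 1, 45, None, 38, None, None, 10, None, 4, 18, None, None, 17]
In a BST, the LCA of p=10, q=44 is the first node v on the
root-to-leaf path with p <= v <= q (go left if both < v, right if both > v).
Walk from root:
  at 44: 10 <= 44 <= 44, this is the LCA
LCA = 44


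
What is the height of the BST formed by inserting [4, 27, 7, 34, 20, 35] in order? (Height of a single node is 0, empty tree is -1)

Insertion order: [4, 27, 7, 34, 20, 35]
Tree (level-order array): [4, None, 27, 7, 34, None, 20, None, 35]
Compute height bottom-up (empty subtree = -1):
  height(20) = 1 + max(-1, -1) = 0
  height(7) = 1 + max(-1, 0) = 1
  height(35) = 1 + max(-1, -1) = 0
  height(34) = 1 + max(-1, 0) = 1
  height(27) = 1 + max(1, 1) = 2
  height(4) = 1 + max(-1, 2) = 3
Height = 3


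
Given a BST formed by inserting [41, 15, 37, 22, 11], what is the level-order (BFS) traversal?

Tree insertion order: [41, 15, 37, 22, 11]
Tree (level-order array): [41, 15, None, 11, 37, None, None, 22]
BFS from the root, enqueuing left then right child of each popped node:
  queue [41] -> pop 41, enqueue [15], visited so far: [41]
  queue [15] -> pop 15, enqueue [11, 37], visited so far: [41, 15]
  queue [11, 37] -> pop 11, enqueue [none], visited so far: [41, 15, 11]
  queue [37] -> pop 37, enqueue [22], visited so far: [41, 15, 11, 37]
  queue [22] -> pop 22, enqueue [none], visited so far: [41, 15, 11, 37, 22]
Result: [41, 15, 11, 37, 22]


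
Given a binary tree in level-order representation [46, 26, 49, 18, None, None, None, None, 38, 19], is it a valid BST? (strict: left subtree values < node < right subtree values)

Level-order array: [46, 26, 49, 18, None, None, None, None, 38, 19]
Validate using subtree bounds (lo, hi): at each node, require lo < value < hi,
then recurse left with hi=value and right with lo=value.
Preorder trace (stopping at first violation):
  at node 46 with bounds (-inf, +inf): OK
  at node 26 with bounds (-inf, 46): OK
  at node 18 with bounds (-inf, 26): OK
  at node 38 with bounds (18, 26): VIOLATION
Node 38 violates its bound: not (18 < 38 < 26).
Result: Not a valid BST


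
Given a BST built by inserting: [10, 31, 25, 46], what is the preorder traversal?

Tree insertion order: [10, 31, 25, 46]
Tree (level-order array): [10, None, 31, 25, 46]
Preorder traversal: [10, 31, 25, 46]


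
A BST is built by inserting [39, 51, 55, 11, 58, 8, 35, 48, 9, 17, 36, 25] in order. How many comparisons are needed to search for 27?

Search path for 27: 39 -> 11 -> 35 -> 17 -> 25
Found: False
Comparisons: 5


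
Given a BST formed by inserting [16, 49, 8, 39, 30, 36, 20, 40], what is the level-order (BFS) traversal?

Tree insertion order: [16, 49, 8, 39, 30, 36, 20, 40]
Tree (level-order array): [16, 8, 49, None, None, 39, None, 30, 40, 20, 36]
BFS from the root, enqueuing left then right child of each popped node:
  queue [16] -> pop 16, enqueue [8, 49], visited so far: [16]
  queue [8, 49] -> pop 8, enqueue [none], visited so far: [16, 8]
  queue [49] -> pop 49, enqueue [39], visited so far: [16, 8, 49]
  queue [39] -> pop 39, enqueue [30, 40], visited so far: [16, 8, 49, 39]
  queue [30, 40] -> pop 30, enqueue [20, 36], visited so far: [16, 8, 49, 39, 30]
  queue [40, 20, 36] -> pop 40, enqueue [none], visited so far: [16, 8, 49, 39, 30, 40]
  queue [20, 36] -> pop 20, enqueue [none], visited so far: [16, 8, 49, 39, 30, 40, 20]
  queue [36] -> pop 36, enqueue [none], visited so far: [16, 8, 49, 39, 30, 40, 20, 36]
Result: [16, 8, 49, 39, 30, 40, 20, 36]


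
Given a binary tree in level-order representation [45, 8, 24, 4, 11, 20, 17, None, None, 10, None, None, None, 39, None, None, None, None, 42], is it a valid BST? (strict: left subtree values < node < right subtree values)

Level-order array: [45, 8, 24, 4, 11, 20, 17, None, None, 10, None, None, None, 39, None, None, None, None, 42]
Validate using subtree bounds (lo, hi): at each node, require lo < value < hi,
then recurse left with hi=value and right with lo=value.
Preorder trace (stopping at first violation):
  at node 45 with bounds (-inf, +inf): OK
  at node 8 with bounds (-inf, 45): OK
  at node 4 with bounds (-inf, 8): OK
  at node 11 with bounds (8, 45): OK
  at node 10 with bounds (8, 11): OK
  at node 24 with bounds (45, +inf): VIOLATION
Node 24 violates its bound: not (45 < 24 < +inf).
Result: Not a valid BST


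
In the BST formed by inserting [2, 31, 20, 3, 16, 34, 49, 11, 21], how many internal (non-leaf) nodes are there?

Tree built from: [2, 31, 20, 3, 16, 34, 49, 11, 21]
Tree (level-order array): [2, None, 31, 20, 34, 3, 21, None, 49, None, 16, None, None, None, None, 11]
Rule: An internal node has at least one child.
Per-node child counts:
  node 2: 1 child(ren)
  node 31: 2 child(ren)
  node 20: 2 child(ren)
  node 3: 1 child(ren)
  node 16: 1 child(ren)
  node 11: 0 child(ren)
  node 21: 0 child(ren)
  node 34: 1 child(ren)
  node 49: 0 child(ren)
Matching nodes: [2, 31, 20, 3, 16, 34]
Count of internal (non-leaf) nodes: 6


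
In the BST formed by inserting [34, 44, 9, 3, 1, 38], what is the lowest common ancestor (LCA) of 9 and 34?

Tree insertion order: [34, 44, 9, 3, 1, 38]
Tree (level-order array): [34, 9, 44, 3, None, 38, None, 1]
In a BST, the LCA of p=9, q=34 is the first node v on the
root-to-leaf path with p <= v <= q (go left if both < v, right if both > v).
Walk from root:
  at 34: 9 <= 34 <= 34, this is the LCA
LCA = 34


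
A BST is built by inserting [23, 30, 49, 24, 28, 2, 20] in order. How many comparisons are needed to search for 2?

Search path for 2: 23 -> 2
Found: True
Comparisons: 2


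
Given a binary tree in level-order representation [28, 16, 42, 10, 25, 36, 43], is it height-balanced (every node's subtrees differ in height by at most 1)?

Tree (level-order array): [28, 16, 42, 10, 25, 36, 43]
Definition: a tree is height-balanced if, at every node, |h(left) - h(right)| <= 1 (empty subtree has height -1).
Bottom-up per-node check:
  node 10: h_left=-1, h_right=-1, diff=0 [OK], height=0
  node 25: h_left=-1, h_right=-1, diff=0 [OK], height=0
  node 16: h_left=0, h_right=0, diff=0 [OK], height=1
  node 36: h_left=-1, h_right=-1, diff=0 [OK], height=0
  node 43: h_left=-1, h_right=-1, diff=0 [OK], height=0
  node 42: h_left=0, h_right=0, diff=0 [OK], height=1
  node 28: h_left=1, h_right=1, diff=0 [OK], height=2
All nodes satisfy the balance condition.
Result: Balanced


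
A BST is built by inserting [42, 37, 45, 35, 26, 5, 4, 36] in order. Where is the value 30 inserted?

Starting tree (level order): [42, 37, 45, 35, None, None, None, 26, 36, 5, None, None, None, 4]
Insertion path: 42 -> 37 -> 35 -> 26
Result: insert 30 as right child of 26
Final tree (level order): [42, 37, 45, 35, None, None, None, 26, 36, 5, 30, None, None, 4]


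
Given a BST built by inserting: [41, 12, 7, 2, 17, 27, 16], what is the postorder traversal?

Tree insertion order: [41, 12, 7, 2, 17, 27, 16]
Tree (level-order array): [41, 12, None, 7, 17, 2, None, 16, 27]
Postorder traversal: [2, 7, 16, 27, 17, 12, 41]


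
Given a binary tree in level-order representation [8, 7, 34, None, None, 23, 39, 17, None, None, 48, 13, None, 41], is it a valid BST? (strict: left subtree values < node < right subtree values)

Level-order array: [8, 7, 34, None, None, 23, 39, 17, None, None, 48, 13, None, 41]
Validate using subtree bounds (lo, hi): at each node, require lo < value < hi,
then recurse left with hi=value and right with lo=value.
Preorder trace (stopping at first violation):
  at node 8 with bounds (-inf, +inf): OK
  at node 7 with bounds (-inf, 8): OK
  at node 34 with bounds (8, +inf): OK
  at node 23 with bounds (8, 34): OK
  at node 17 with bounds (8, 23): OK
  at node 13 with bounds (8, 17): OK
  at node 39 with bounds (34, +inf): OK
  at node 48 with bounds (39, +inf): OK
  at node 41 with bounds (39, 48): OK
No violation found at any node.
Result: Valid BST


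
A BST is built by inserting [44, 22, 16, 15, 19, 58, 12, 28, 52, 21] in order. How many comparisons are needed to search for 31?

Search path for 31: 44 -> 22 -> 28
Found: False
Comparisons: 3


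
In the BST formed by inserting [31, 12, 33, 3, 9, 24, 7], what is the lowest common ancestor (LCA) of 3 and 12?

Tree insertion order: [31, 12, 33, 3, 9, 24, 7]
Tree (level-order array): [31, 12, 33, 3, 24, None, None, None, 9, None, None, 7]
In a BST, the LCA of p=3, q=12 is the first node v on the
root-to-leaf path with p <= v <= q (go left if both < v, right if both > v).
Walk from root:
  at 31: both 3 and 12 < 31, go left
  at 12: 3 <= 12 <= 12, this is the LCA
LCA = 12


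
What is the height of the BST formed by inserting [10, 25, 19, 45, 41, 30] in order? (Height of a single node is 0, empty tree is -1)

Insertion order: [10, 25, 19, 45, 41, 30]
Tree (level-order array): [10, None, 25, 19, 45, None, None, 41, None, 30]
Compute height bottom-up (empty subtree = -1):
  height(19) = 1 + max(-1, -1) = 0
  height(30) = 1 + max(-1, -1) = 0
  height(41) = 1 + max(0, -1) = 1
  height(45) = 1 + max(1, -1) = 2
  height(25) = 1 + max(0, 2) = 3
  height(10) = 1 + max(-1, 3) = 4
Height = 4


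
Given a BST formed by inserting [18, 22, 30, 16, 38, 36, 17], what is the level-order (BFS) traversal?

Tree insertion order: [18, 22, 30, 16, 38, 36, 17]
Tree (level-order array): [18, 16, 22, None, 17, None, 30, None, None, None, 38, 36]
BFS from the root, enqueuing left then right child of each popped node:
  queue [18] -> pop 18, enqueue [16, 22], visited so far: [18]
  queue [16, 22] -> pop 16, enqueue [17], visited so far: [18, 16]
  queue [22, 17] -> pop 22, enqueue [30], visited so far: [18, 16, 22]
  queue [17, 30] -> pop 17, enqueue [none], visited so far: [18, 16, 22, 17]
  queue [30] -> pop 30, enqueue [38], visited so far: [18, 16, 22, 17, 30]
  queue [38] -> pop 38, enqueue [36], visited so far: [18, 16, 22, 17, 30, 38]
  queue [36] -> pop 36, enqueue [none], visited so far: [18, 16, 22, 17, 30, 38, 36]
Result: [18, 16, 22, 17, 30, 38, 36]


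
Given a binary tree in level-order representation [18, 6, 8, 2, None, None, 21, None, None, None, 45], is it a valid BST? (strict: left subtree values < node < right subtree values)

Level-order array: [18, 6, 8, 2, None, None, 21, None, None, None, 45]
Validate using subtree bounds (lo, hi): at each node, require lo < value < hi,
then recurse left with hi=value and right with lo=value.
Preorder trace (stopping at first violation):
  at node 18 with bounds (-inf, +inf): OK
  at node 6 with bounds (-inf, 18): OK
  at node 2 with bounds (-inf, 6): OK
  at node 8 with bounds (18, +inf): VIOLATION
Node 8 violates its bound: not (18 < 8 < +inf).
Result: Not a valid BST


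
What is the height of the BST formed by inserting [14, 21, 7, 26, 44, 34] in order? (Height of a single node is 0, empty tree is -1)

Insertion order: [14, 21, 7, 26, 44, 34]
Tree (level-order array): [14, 7, 21, None, None, None, 26, None, 44, 34]
Compute height bottom-up (empty subtree = -1):
  height(7) = 1 + max(-1, -1) = 0
  height(34) = 1 + max(-1, -1) = 0
  height(44) = 1 + max(0, -1) = 1
  height(26) = 1 + max(-1, 1) = 2
  height(21) = 1 + max(-1, 2) = 3
  height(14) = 1 + max(0, 3) = 4
Height = 4


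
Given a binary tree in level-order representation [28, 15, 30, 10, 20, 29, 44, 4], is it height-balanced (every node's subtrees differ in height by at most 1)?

Tree (level-order array): [28, 15, 30, 10, 20, 29, 44, 4]
Definition: a tree is height-balanced if, at every node, |h(left) - h(right)| <= 1 (empty subtree has height -1).
Bottom-up per-node check:
  node 4: h_left=-1, h_right=-1, diff=0 [OK], height=0
  node 10: h_left=0, h_right=-1, diff=1 [OK], height=1
  node 20: h_left=-1, h_right=-1, diff=0 [OK], height=0
  node 15: h_left=1, h_right=0, diff=1 [OK], height=2
  node 29: h_left=-1, h_right=-1, diff=0 [OK], height=0
  node 44: h_left=-1, h_right=-1, diff=0 [OK], height=0
  node 30: h_left=0, h_right=0, diff=0 [OK], height=1
  node 28: h_left=2, h_right=1, diff=1 [OK], height=3
All nodes satisfy the balance condition.
Result: Balanced


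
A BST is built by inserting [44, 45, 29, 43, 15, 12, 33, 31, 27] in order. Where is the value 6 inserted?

Starting tree (level order): [44, 29, 45, 15, 43, None, None, 12, 27, 33, None, None, None, None, None, 31]
Insertion path: 44 -> 29 -> 15 -> 12
Result: insert 6 as left child of 12
Final tree (level order): [44, 29, 45, 15, 43, None, None, 12, 27, 33, None, 6, None, None, None, 31]


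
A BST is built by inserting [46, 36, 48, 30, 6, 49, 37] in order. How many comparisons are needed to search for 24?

Search path for 24: 46 -> 36 -> 30 -> 6
Found: False
Comparisons: 4


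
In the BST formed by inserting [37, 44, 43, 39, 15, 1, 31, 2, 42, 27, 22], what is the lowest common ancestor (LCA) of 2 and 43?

Tree insertion order: [37, 44, 43, 39, 15, 1, 31, 2, 42, 27, 22]
Tree (level-order array): [37, 15, 44, 1, 31, 43, None, None, 2, 27, None, 39, None, None, None, 22, None, None, 42]
In a BST, the LCA of p=2, q=43 is the first node v on the
root-to-leaf path with p <= v <= q (go left if both < v, right if both > v).
Walk from root:
  at 37: 2 <= 37 <= 43, this is the LCA
LCA = 37


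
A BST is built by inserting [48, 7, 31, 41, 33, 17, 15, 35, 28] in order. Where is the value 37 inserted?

Starting tree (level order): [48, 7, None, None, 31, 17, 41, 15, 28, 33, None, None, None, None, None, None, 35]
Insertion path: 48 -> 7 -> 31 -> 41 -> 33 -> 35
Result: insert 37 as right child of 35
Final tree (level order): [48, 7, None, None, 31, 17, 41, 15, 28, 33, None, None, None, None, None, None, 35, None, 37]


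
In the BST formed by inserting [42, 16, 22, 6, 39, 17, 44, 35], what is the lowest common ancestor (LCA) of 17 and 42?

Tree insertion order: [42, 16, 22, 6, 39, 17, 44, 35]
Tree (level-order array): [42, 16, 44, 6, 22, None, None, None, None, 17, 39, None, None, 35]
In a BST, the LCA of p=17, q=42 is the first node v on the
root-to-leaf path with p <= v <= q (go left if both < v, right if both > v).
Walk from root:
  at 42: 17 <= 42 <= 42, this is the LCA
LCA = 42


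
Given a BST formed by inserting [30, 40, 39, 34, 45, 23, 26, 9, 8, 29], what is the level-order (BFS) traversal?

Tree insertion order: [30, 40, 39, 34, 45, 23, 26, 9, 8, 29]
Tree (level-order array): [30, 23, 40, 9, 26, 39, 45, 8, None, None, 29, 34]
BFS from the root, enqueuing left then right child of each popped node:
  queue [30] -> pop 30, enqueue [23, 40], visited so far: [30]
  queue [23, 40] -> pop 23, enqueue [9, 26], visited so far: [30, 23]
  queue [40, 9, 26] -> pop 40, enqueue [39, 45], visited so far: [30, 23, 40]
  queue [9, 26, 39, 45] -> pop 9, enqueue [8], visited so far: [30, 23, 40, 9]
  queue [26, 39, 45, 8] -> pop 26, enqueue [29], visited so far: [30, 23, 40, 9, 26]
  queue [39, 45, 8, 29] -> pop 39, enqueue [34], visited so far: [30, 23, 40, 9, 26, 39]
  queue [45, 8, 29, 34] -> pop 45, enqueue [none], visited so far: [30, 23, 40, 9, 26, 39, 45]
  queue [8, 29, 34] -> pop 8, enqueue [none], visited so far: [30, 23, 40, 9, 26, 39, 45, 8]
  queue [29, 34] -> pop 29, enqueue [none], visited so far: [30, 23, 40, 9, 26, 39, 45, 8, 29]
  queue [34] -> pop 34, enqueue [none], visited so far: [30, 23, 40, 9, 26, 39, 45, 8, 29, 34]
Result: [30, 23, 40, 9, 26, 39, 45, 8, 29, 34]


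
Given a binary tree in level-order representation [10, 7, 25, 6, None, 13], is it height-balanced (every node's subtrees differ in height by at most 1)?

Tree (level-order array): [10, 7, 25, 6, None, 13]
Definition: a tree is height-balanced if, at every node, |h(left) - h(right)| <= 1 (empty subtree has height -1).
Bottom-up per-node check:
  node 6: h_left=-1, h_right=-1, diff=0 [OK], height=0
  node 7: h_left=0, h_right=-1, diff=1 [OK], height=1
  node 13: h_left=-1, h_right=-1, diff=0 [OK], height=0
  node 25: h_left=0, h_right=-1, diff=1 [OK], height=1
  node 10: h_left=1, h_right=1, diff=0 [OK], height=2
All nodes satisfy the balance condition.
Result: Balanced


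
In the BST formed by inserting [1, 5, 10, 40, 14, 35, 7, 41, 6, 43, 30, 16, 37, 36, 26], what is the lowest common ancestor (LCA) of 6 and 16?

Tree insertion order: [1, 5, 10, 40, 14, 35, 7, 41, 6, 43, 30, 16, 37, 36, 26]
Tree (level-order array): [1, None, 5, None, 10, 7, 40, 6, None, 14, 41, None, None, None, 35, None, 43, 30, 37, None, None, 16, None, 36, None, None, 26]
In a BST, the LCA of p=6, q=16 is the first node v on the
root-to-leaf path with p <= v <= q (go left if both < v, right if both > v).
Walk from root:
  at 1: both 6 and 16 > 1, go right
  at 5: both 6 and 16 > 5, go right
  at 10: 6 <= 10 <= 16, this is the LCA
LCA = 10


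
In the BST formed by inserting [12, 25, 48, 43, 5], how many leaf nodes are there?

Tree built from: [12, 25, 48, 43, 5]
Tree (level-order array): [12, 5, 25, None, None, None, 48, 43]
Rule: A leaf has 0 children.
Per-node child counts:
  node 12: 2 child(ren)
  node 5: 0 child(ren)
  node 25: 1 child(ren)
  node 48: 1 child(ren)
  node 43: 0 child(ren)
Matching nodes: [5, 43]
Count of leaf nodes: 2


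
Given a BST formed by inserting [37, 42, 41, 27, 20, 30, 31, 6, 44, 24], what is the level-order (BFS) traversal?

Tree insertion order: [37, 42, 41, 27, 20, 30, 31, 6, 44, 24]
Tree (level-order array): [37, 27, 42, 20, 30, 41, 44, 6, 24, None, 31]
BFS from the root, enqueuing left then right child of each popped node:
  queue [37] -> pop 37, enqueue [27, 42], visited so far: [37]
  queue [27, 42] -> pop 27, enqueue [20, 30], visited so far: [37, 27]
  queue [42, 20, 30] -> pop 42, enqueue [41, 44], visited so far: [37, 27, 42]
  queue [20, 30, 41, 44] -> pop 20, enqueue [6, 24], visited so far: [37, 27, 42, 20]
  queue [30, 41, 44, 6, 24] -> pop 30, enqueue [31], visited so far: [37, 27, 42, 20, 30]
  queue [41, 44, 6, 24, 31] -> pop 41, enqueue [none], visited so far: [37, 27, 42, 20, 30, 41]
  queue [44, 6, 24, 31] -> pop 44, enqueue [none], visited so far: [37, 27, 42, 20, 30, 41, 44]
  queue [6, 24, 31] -> pop 6, enqueue [none], visited so far: [37, 27, 42, 20, 30, 41, 44, 6]
  queue [24, 31] -> pop 24, enqueue [none], visited so far: [37, 27, 42, 20, 30, 41, 44, 6, 24]
  queue [31] -> pop 31, enqueue [none], visited so far: [37, 27, 42, 20, 30, 41, 44, 6, 24, 31]
Result: [37, 27, 42, 20, 30, 41, 44, 6, 24, 31]


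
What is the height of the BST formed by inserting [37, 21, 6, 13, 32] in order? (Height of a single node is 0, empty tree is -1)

Insertion order: [37, 21, 6, 13, 32]
Tree (level-order array): [37, 21, None, 6, 32, None, 13]
Compute height bottom-up (empty subtree = -1):
  height(13) = 1 + max(-1, -1) = 0
  height(6) = 1 + max(-1, 0) = 1
  height(32) = 1 + max(-1, -1) = 0
  height(21) = 1 + max(1, 0) = 2
  height(37) = 1 + max(2, -1) = 3
Height = 3


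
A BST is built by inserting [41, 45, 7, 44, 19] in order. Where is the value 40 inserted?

Starting tree (level order): [41, 7, 45, None, 19, 44]
Insertion path: 41 -> 7 -> 19
Result: insert 40 as right child of 19
Final tree (level order): [41, 7, 45, None, 19, 44, None, None, 40]


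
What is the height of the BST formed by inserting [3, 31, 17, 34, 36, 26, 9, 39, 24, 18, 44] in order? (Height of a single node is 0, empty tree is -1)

Insertion order: [3, 31, 17, 34, 36, 26, 9, 39, 24, 18, 44]
Tree (level-order array): [3, None, 31, 17, 34, 9, 26, None, 36, None, None, 24, None, None, 39, 18, None, None, 44]
Compute height bottom-up (empty subtree = -1):
  height(9) = 1 + max(-1, -1) = 0
  height(18) = 1 + max(-1, -1) = 0
  height(24) = 1 + max(0, -1) = 1
  height(26) = 1 + max(1, -1) = 2
  height(17) = 1 + max(0, 2) = 3
  height(44) = 1 + max(-1, -1) = 0
  height(39) = 1 + max(-1, 0) = 1
  height(36) = 1 + max(-1, 1) = 2
  height(34) = 1 + max(-1, 2) = 3
  height(31) = 1 + max(3, 3) = 4
  height(3) = 1 + max(-1, 4) = 5
Height = 5


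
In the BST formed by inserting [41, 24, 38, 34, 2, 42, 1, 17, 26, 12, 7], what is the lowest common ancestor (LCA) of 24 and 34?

Tree insertion order: [41, 24, 38, 34, 2, 42, 1, 17, 26, 12, 7]
Tree (level-order array): [41, 24, 42, 2, 38, None, None, 1, 17, 34, None, None, None, 12, None, 26, None, 7]
In a BST, the LCA of p=24, q=34 is the first node v on the
root-to-leaf path with p <= v <= q (go left if both < v, right if both > v).
Walk from root:
  at 41: both 24 and 34 < 41, go left
  at 24: 24 <= 24 <= 34, this is the LCA
LCA = 24


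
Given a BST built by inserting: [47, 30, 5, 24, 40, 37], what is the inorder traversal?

Tree insertion order: [47, 30, 5, 24, 40, 37]
Tree (level-order array): [47, 30, None, 5, 40, None, 24, 37]
Inorder traversal: [5, 24, 30, 37, 40, 47]


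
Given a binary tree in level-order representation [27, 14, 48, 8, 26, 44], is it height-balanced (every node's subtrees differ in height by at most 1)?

Tree (level-order array): [27, 14, 48, 8, 26, 44]
Definition: a tree is height-balanced if, at every node, |h(left) - h(right)| <= 1 (empty subtree has height -1).
Bottom-up per-node check:
  node 8: h_left=-1, h_right=-1, diff=0 [OK], height=0
  node 26: h_left=-1, h_right=-1, diff=0 [OK], height=0
  node 14: h_left=0, h_right=0, diff=0 [OK], height=1
  node 44: h_left=-1, h_right=-1, diff=0 [OK], height=0
  node 48: h_left=0, h_right=-1, diff=1 [OK], height=1
  node 27: h_left=1, h_right=1, diff=0 [OK], height=2
All nodes satisfy the balance condition.
Result: Balanced


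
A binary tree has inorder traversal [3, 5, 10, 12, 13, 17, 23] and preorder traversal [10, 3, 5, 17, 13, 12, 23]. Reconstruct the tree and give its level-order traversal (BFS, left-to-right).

Inorder:  [3, 5, 10, 12, 13, 17, 23]
Preorder: [10, 3, 5, 17, 13, 12, 23]
Algorithm: preorder visits root first, so consume preorder in order;
for each root, split the current inorder slice at that value into
left-subtree inorder and right-subtree inorder, then recurse.
Recursive splits:
  root=10; inorder splits into left=[3, 5], right=[12, 13, 17, 23]
  root=3; inorder splits into left=[], right=[5]
  root=5; inorder splits into left=[], right=[]
  root=17; inorder splits into left=[12, 13], right=[23]
  root=13; inorder splits into left=[12], right=[]
  root=12; inorder splits into left=[], right=[]
  root=23; inorder splits into left=[], right=[]
Reconstructed level-order: [10, 3, 17, 5, 13, 23, 12]


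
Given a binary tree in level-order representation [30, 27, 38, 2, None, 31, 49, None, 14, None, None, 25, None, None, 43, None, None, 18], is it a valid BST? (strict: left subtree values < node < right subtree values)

Level-order array: [30, 27, 38, 2, None, 31, 49, None, 14, None, None, 25, None, None, 43, None, None, 18]
Validate using subtree bounds (lo, hi): at each node, require lo < value < hi,
then recurse left with hi=value and right with lo=value.
Preorder trace (stopping at first violation):
  at node 30 with bounds (-inf, +inf): OK
  at node 27 with bounds (-inf, 30): OK
  at node 2 with bounds (-inf, 27): OK
  at node 14 with bounds (2, 27): OK
  at node 43 with bounds (14, 27): VIOLATION
Node 43 violates its bound: not (14 < 43 < 27).
Result: Not a valid BST


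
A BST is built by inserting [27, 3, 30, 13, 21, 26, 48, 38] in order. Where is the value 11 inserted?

Starting tree (level order): [27, 3, 30, None, 13, None, 48, None, 21, 38, None, None, 26]
Insertion path: 27 -> 3 -> 13
Result: insert 11 as left child of 13
Final tree (level order): [27, 3, 30, None, 13, None, 48, 11, 21, 38, None, None, None, None, 26]


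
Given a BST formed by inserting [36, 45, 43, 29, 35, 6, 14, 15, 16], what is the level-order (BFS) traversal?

Tree insertion order: [36, 45, 43, 29, 35, 6, 14, 15, 16]
Tree (level-order array): [36, 29, 45, 6, 35, 43, None, None, 14, None, None, None, None, None, 15, None, 16]
BFS from the root, enqueuing left then right child of each popped node:
  queue [36] -> pop 36, enqueue [29, 45], visited so far: [36]
  queue [29, 45] -> pop 29, enqueue [6, 35], visited so far: [36, 29]
  queue [45, 6, 35] -> pop 45, enqueue [43], visited so far: [36, 29, 45]
  queue [6, 35, 43] -> pop 6, enqueue [14], visited so far: [36, 29, 45, 6]
  queue [35, 43, 14] -> pop 35, enqueue [none], visited so far: [36, 29, 45, 6, 35]
  queue [43, 14] -> pop 43, enqueue [none], visited so far: [36, 29, 45, 6, 35, 43]
  queue [14] -> pop 14, enqueue [15], visited so far: [36, 29, 45, 6, 35, 43, 14]
  queue [15] -> pop 15, enqueue [16], visited so far: [36, 29, 45, 6, 35, 43, 14, 15]
  queue [16] -> pop 16, enqueue [none], visited so far: [36, 29, 45, 6, 35, 43, 14, 15, 16]
Result: [36, 29, 45, 6, 35, 43, 14, 15, 16]
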